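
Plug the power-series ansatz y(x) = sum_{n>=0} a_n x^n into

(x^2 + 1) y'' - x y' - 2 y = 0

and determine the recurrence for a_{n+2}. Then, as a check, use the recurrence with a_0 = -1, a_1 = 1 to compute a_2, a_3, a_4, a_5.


Substitute y = sum_n a_n x^n.
(1 + 1 x^2) y'' contributes (n+2)(n+1) a_{n+2} + n(n-1) a_n at x^n.
-x y'(x) contributes -n a_n at x^n.
-2 y(x) contributes -2 a_n at x^n.
Matching x^n: (n+2)(n+1) a_{n+2} + (n(n-1) - n - 2) a_n = 0.
Thus a_{n+2} = (-n(n-1) + n + 2) / ((n+1)(n+2)) * a_n.

Check with a_0 = -1, a_1 = 1 (apply the recurrence for n = 0, 1, 2, 3): a_0 = -1, a_1 = 1, a_2 = -1, a_3 = 1/2, a_4 = -1/6, a_5 = -1/40.

a_(n+2) = (-n(n-1) + n + 2) / ((n+1)(n+2)) * a_n; check: a_0 = -1, a_1 = 1, a_2 = -1, a_3 = 1/2, a_4 = -1/6, a_5 = -1/40


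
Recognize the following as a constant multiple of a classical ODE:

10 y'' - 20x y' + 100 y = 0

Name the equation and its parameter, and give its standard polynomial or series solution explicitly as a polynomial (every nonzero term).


All three coefficients share the factor 10; dividing through by 10 gives  y'' - 2x y' + 10 y = 0.
This matches the Hermite equation y'' - 2x y' + 2n y = 0 with 2n = 10, so n = 5; the polynomial solution is H_5(x).
With y = sum_k a_k x^k, matching x^k gives (k+2)(k+1) a_{k+2} = 2(k - n) a_k = 2(k - 5) a_k. The right side vanishes at k = 5, so the series with the parity of 5 terminates at degree 5.
Standard normalization: leading coefficient of H_n is 2^n, so a_5 = 2^5 = 32. Work downward with a_k = (k+1)(k+2) a_{k+2} / (2(k - n)):
  a_3 = (4)(5)(32) / (2(3 - 5)) = 640/(-4) = -160
  a_1 = (2)(3)(-160) / (2(1 - 5)) = -960/(-8) = 120
Hence H_5(x) = 32 x^5 - 160 x^3 + 120 x.

H_5(x); series = 32 x^5 - 160 x^3 + 120 x


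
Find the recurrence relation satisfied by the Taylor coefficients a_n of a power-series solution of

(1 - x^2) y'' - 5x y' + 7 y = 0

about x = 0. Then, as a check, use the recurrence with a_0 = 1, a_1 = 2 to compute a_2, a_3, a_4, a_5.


Substitute y = sum_n a_n x^n.
(1 - 1 x^2) y'' contributes (n+2)(n+1) a_{n+2} - n(n-1) a_n at x^n.
-5 x y'(x) contributes -5 n a_n at x^n.
7 y(x) contributes 7 a_n at x^n.
Matching x^n: (n+2)(n+1) a_{n+2} + (-n(n-1) - 5 n + 7) a_n = 0.
Thus a_{n+2} = (n(n-1) + 5 n - 7) / ((n+1)(n+2)) * a_n.

Check with a_0 = 1, a_1 = 2 (apply the recurrence for n = 0, 1, 2, 3): a_0 = 1, a_1 = 2, a_2 = -7/2, a_3 = -2/3, a_4 = -35/24, a_5 = -7/15.

a_(n+2) = (n(n-1) + 5 n - 7) / ((n+1)(n+2)) * a_n; check: a_0 = 1, a_1 = 2, a_2 = -7/2, a_3 = -2/3, a_4 = -35/24, a_5 = -7/15


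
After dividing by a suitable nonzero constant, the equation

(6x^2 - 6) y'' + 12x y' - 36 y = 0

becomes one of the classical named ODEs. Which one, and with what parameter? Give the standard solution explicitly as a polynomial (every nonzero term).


All three coefficients share the factor -6; dividing through by -6 gives  (1 - x^2) y'' - 2x y' + 6 y = 0.
This matches the Legendre equation (1 - x^2) y'' - 2x y' + n(n+1) y = 0 (note the -2x y' term) with n(n+1) = 6, so n = 2; the polynomial solution is P_2(x).
With y = sum_k a_k x^k, matching x^k gives (k+2)(k+1) a_{k+2} = [k(k+1) - n(n+1)] a_k = (k - 2)(k + 3) a_k. The right side vanishes at k = 2, so the series with the parity of 2 terminates at degree 2.
Standard normalization (P_n(1) = 1): leading coefficient (2n)!/(2^n (n!)^2) = 24/(4*4) = 3/2, so a_2 = 3/2. Work downward with a_k = (k+1)(k+2) a_{k+2} / ((k - 2)(k + 3)):
  a_0 = (1)(2)(3/2) / ((0 - 2)(0 + 3)) = 3/(-6) = -1/2
Hence P_2(x) = 3 x^2/2 - 1/2.

P_2(x); series = 3 x^2/2 - 1/2


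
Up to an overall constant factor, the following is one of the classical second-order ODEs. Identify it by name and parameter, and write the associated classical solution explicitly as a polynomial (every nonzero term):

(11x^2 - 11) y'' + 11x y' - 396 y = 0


All three coefficients share the factor -11; dividing through by -11 gives  (1 - x^2) y'' - x y' + 36 y = 0.
This matches the Chebyshev equation (1 - x^2) y'' - x y' + n^2 y = 0 (note the -x y' term, not -2x y') with n^2 = 36, so n = 6; the polynomial solution is T_6(x).
With y = sum_k a_k x^k, matching x^k gives (k+2)(k+1) a_{k+2} = (k^2 - n^2) a_k = (k - 6)(k + 6) a_k. The right side vanishes at k = 6, so the series with the parity of 6 terminates at degree 6.
Standard normalization: leading coefficient of T_n is 2^(n-1), so a_6 = 2^5 = 32. Work downward with a_k = (k+1)(k+2) a_{k+2} / ((k - 6)(k + 6)):
  a_4 = (5)(6)(32) / ((4 - 6)(4 + 6)) = 960/(-20) = -48
  a_2 = (3)(4)(-48) / ((2 - 6)(2 + 6)) = -576/(-32) = 18
  a_0 = (1)(2)(18) / ((0 - 6)(0 + 6)) = 36/(-36) = -1
Hence T_6(x) = 32 x^6 - 48 x^4 + 18 x^2 - 1.

T_6(x); series = 32 x^6 - 48 x^4 + 18 x^2 - 1


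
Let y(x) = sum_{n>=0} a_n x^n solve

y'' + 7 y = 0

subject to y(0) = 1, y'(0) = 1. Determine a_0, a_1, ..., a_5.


Ansatz: y(x) = sum_{n>=0} a_n x^n, so y'(x) = sum_{n>=1} n a_n x^(n-1) and y''(x) = sum_{n>=2} n(n-1) a_n x^(n-2).
Substitute into P(x) y'' + Q(x) y' + R(x) y = 0 with P(x) = 1, Q(x) = 0, R(x) = 7, and match powers of x.
Initial conditions: a_0 = 1, a_1 = 1.
Setting the coefficient of each power of x to zero and solving order by order (substituting the coefficients already found):
  x^0: 2 a_2 + 7 a_0 = 0  ->  2 a_2 = -7 a_0 = -7  ->  a_2 = -7/2
  x^1: 6 a_3 + 7 a_1 = 0  ->  6 a_3 = -7 a_1 = -7  ->  a_3 = -7/6
  x^2: 12 a_4 + 7 a_2 = 0  ->  12 a_4 = -7 a_2 = 49/2  ->  a_4 = 49/24
  x^3: 20 a_5 + 7 a_3 = 0  ->  20 a_5 = -7 a_3 = 49/6  ->  a_5 = 49/120
Truncated series: y(x) = 1 + x - (7/2) x^2 - (7/6) x^3 + (49/24) x^4 + (49/120) x^5 + O(x^6).

a_0 = 1; a_1 = 1; a_2 = -7/2; a_3 = -7/6; a_4 = 49/24; a_5 = 49/120


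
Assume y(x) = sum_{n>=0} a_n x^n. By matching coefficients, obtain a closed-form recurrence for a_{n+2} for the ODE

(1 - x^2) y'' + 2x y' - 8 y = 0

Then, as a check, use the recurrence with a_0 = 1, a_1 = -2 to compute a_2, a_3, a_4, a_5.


Substitute y = sum_n a_n x^n.
(1 - 1 x^2) y'' contributes (n+2)(n+1) a_{n+2} - n(n-1) a_n at x^n.
2 x y'(x) contributes 2 n a_n at x^n.
-8 y(x) contributes -8 a_n at x^n.
Matching x^n: (n+2)(n+1) a_{n+2} + (-n(n-1) + 2 n - 8) a_n = 0.
Thus a_{n+2} = (n(n-1) - 2 n + 8) / ((n+1)(n+2)) * a_n.

Check with a_0 = 1, a_1 = -2 (apply the recurrence for n = 0, 1, 2, 3): a_0 = 1, a_1 = -2, a_2 = 4, a_3 = -2, a_4 = 2, a_5 = -4/5.

a_(n+2) = (n(n-1) - 2 n + 8) / ((n+1)(n+2)) * a_n; check: a_0 = 1, a_1 = -2, a_2 = 4, a_3 = -2, a_4 = 2, a_5 = -4/5


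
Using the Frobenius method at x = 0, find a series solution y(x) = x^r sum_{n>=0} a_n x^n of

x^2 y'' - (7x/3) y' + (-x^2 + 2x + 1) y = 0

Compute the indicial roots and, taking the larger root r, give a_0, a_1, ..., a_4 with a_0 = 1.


Write in Frobenius form y'' + (p(x)/x) y' + (q(x)/x^2) y = 0:
  p(x) = -7/3,  q(x) = -x^2 + 2x + 1.
Indicial equation: r(r-1) + (-7/3) r + (1) = 0 -> roots r_1 = 3, r_2 = 1/3.
Take r = r_1 = 3. Let y(x) = x^r sum_{n>=0} a_n x^n with a_0 = 1.
Substitute y = x^r sum a_n x^n and match x^{r+n}. The recurrence is
  D(n) a_n + 2 a_{n-1} - 1 a_{n-2} = 0,  where D(n) = (r+n)(r+n-1) + (-7/3)(r+n) + (1).
  a_n = [-2 a_{n-1} + 1 a_{n-2}] / D(n).
Since the indicial polynomial factors as (r - r_1)(r - r_2), D(n) = (r_1 + n - r_1)(r_1 + n - r_2) = n(n + 8/3).
Evaluating step by step (a_0 = 1):
  n = 1: D(1) = 1(1 + 8/3) = 11/3; numerator = -2(1) = -2; a_1 = (-2)/(11/3) = -6/11
  n = 2: D(2) = 2(2 + 8/3) = 28/3; numerator = -2(-6/11) + 1(1) = 23/11; a_2 = (23/11)/(28/3) = 69/308
  n = 3: D(3) = 3(3 + 8/3) = 17; numerator = -2(69/308) + 1(-6/11) = -153/154; a_3 = (-153/154)/(17) = -9/154
  n = 4: D(4) = 4(4 + 8/3) = 80/3; numerator = -2(-9/154) + 1(69/308) = 15/44; a_4 = (15/44)/(80/3) = 9/704

r = 3; a_0 = 1; a_1 = -6/11; a_2 = 69/308; a_3 = -9/154; a_4 = 9/704


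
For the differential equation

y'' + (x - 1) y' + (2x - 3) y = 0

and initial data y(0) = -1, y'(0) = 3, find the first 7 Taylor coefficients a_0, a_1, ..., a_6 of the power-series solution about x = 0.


Ansatz: y(x) = sum_{n>=0} a_n x^n, so y'(x) = sum_{n>=1} n a_n x^(n-1) and y''(x) = sum_{n>=2} n(n-1) a_n x^(n-2).
Substitute into P(x) y'' + Q(x) y' + R(x) y = 0 with P(x) = 1, Q(x) = x - 1, R(x) = 2x - 3, and match powers of x.
Initial conditions: a_0 = -1, a_1 = 3.
Setting the coefficient of each power of x to zero and solving order by order (substituting the coefficients already found):
  x^0: 2 a_2 - a_1 - 3 a_0 = 0  ->  2 a_2 = a_1 + 3 a_0 = 0  ->  a_2 = 0
  x^1: 6 a_3 - 2 a_2 - 2 a_1 + 2 a_0 = 0  ->  6 a_3 = 2 a_2 + 2 a_1 - 2 a_0 = 8  ->  a_3 = 4/3
  x^2: 12 a_4 - 3 a_3 - a_2 + 2 a_1 = 0  ->  12 a_4 = 3 a_3 + a_2 - 2 a_1 = -2  ->  a_4 = -1/6
  x^3: 20 a_5 - 4 a_4 + 2 a_2 = 0  ->  20 a_5 = 4 a_4 - 2 a_2 = -2/3  ->  a_5 = -1/30
  x^4: 30 a_6 - 5 a_5 + a_4 + 2 a_3 = 0  ->  30 a_6 = 5 a_5 - a_4 - 2 a_3 = -8/3  ->  a_6 = -4/45
Truncated series: y(x) = -1 + 3 x + (4/3) x^3 - (1/6) x^4 - (1/30) x^5 - (4/45) x^6 + O(x^7).

a_0 = -1; a_1 = 3; a_2 = 0; a_3 = 4/3; a_4 = -1/6; a_5 = -1/30; a_6 = -4/45


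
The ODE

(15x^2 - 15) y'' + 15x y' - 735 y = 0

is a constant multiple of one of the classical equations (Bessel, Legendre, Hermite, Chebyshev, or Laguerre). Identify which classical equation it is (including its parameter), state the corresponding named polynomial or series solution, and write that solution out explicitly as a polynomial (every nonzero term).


All three coefficients share the factor -15; dividing through by -15 gives  (1 - x^2) y'' - x y' + 49 y = 0.
This matches the Chebyshev equation (1 - x^2) y'' - x y' + n^2 y = 0 (note the -x y' term, not -2x y') with n^2 = 49, so n = 7; the polynomial solution is T_7(x).
With y = sum_k a_k x^k, matching x^k gives (k+2)(k+1) a_{k+2} = (k^2 - n^2) a_k = (k - 7)(k + 7) a_k. The right side vanishes at k = 7, so the series with the parity of 7 terminates at degree 7.
Standard normalization: leading coefficient of T_n is 2^(n-1), so a_7 = 2^6 = 64. Work downward with a_k = (k+1)(k+2) a_{k+2} / ((k - 7)(k + 7)):
  a_5 = (6)(7)(64) / ((5 - 7)(5 + 7)) = 2688/(-24) = -112
  a_3 = (4)(5)(-112) / ((3 - 7)(3 + 7)) = -2240/(-40) = 56
  a_1 = (2)(3)(56) / ((1 - 7)(1 + 7)) = 336/(-48) = -7
Hence T_7(x) = 64 x^7 - 112 x^5 + 56 x^3 - 7 x.

T_7(x); series = 64 x^7 - 112 x^5 + 56 x^3 - 7 x


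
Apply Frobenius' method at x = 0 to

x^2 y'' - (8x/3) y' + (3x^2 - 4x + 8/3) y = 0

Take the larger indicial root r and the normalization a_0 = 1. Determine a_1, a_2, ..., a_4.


Write in Frobenius form y'' + (p(x)/x) y' + (q(x)/x^2) y = 0:
  p(x) = -8/3,  q(x) = 3x^2 - 4x + 8/3.
Indicial equation: r(r-1) + (-8/3) r + (8/3) = 0 -> roots r_1 = 8/3, r_2 = 1.
Take r = r_1 = 8/3. Let y(x) = x^r sum_{n>=0} a_n x^n with a_0 = 1.
Substitute y = x^r sum a_n x^n and match x^{r+n}. The recurrence is
  D(n) a_n - 4 a_{n-1} + 3 a_{n-2} = 0,  where D(n) = (r+n)(r+n-1) + (-8/3)(r+n) + (8/3).
  a_n = [4 a_{n-1} - 3 a_{n-2}] / D(n).
Since the indicial polynomial factors as (r - r_1)(r - r_2), D(n) = (r_1 + n - r_1)(r_1 + n - r_2) = n(n + 5/3).
Evaluating step by step (a_0 = 1):
  n = 1: D(1) = 1(1 + 5/3) = 8/3; numerator = 4(1) = 4; a_1 = (4)/(8/3) = 3/2
  n = 2: D(2) = 2(2 + 5/3) = 22/3; numerator = 4(3/2) - 3(1) = 3; a_2 = (3)/(22/3) = 9/22
  n = 3: D(3) = 3(3 + 5/3) = 14; numerator = 4(9/22) - 3(3/2) = -63/22; a_3 = (-63/22)/(14) = -9/44
  n = 4: D(4) = 4(4 + 5/3) = 68/3; numerator = 4(-9/44) - 3(9/22) = -45/22; a_4 = (-45/22)/(68/3) = -135/1496

r = 8/3; a_0 = 1; a_1 = 3/2; a_2 = 9/22; a_3 = -9/44; a_4 = -135/1496


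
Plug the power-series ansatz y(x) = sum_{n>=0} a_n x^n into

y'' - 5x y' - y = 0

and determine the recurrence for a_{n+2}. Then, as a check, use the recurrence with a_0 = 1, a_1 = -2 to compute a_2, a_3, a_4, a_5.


Substitute y = sum_n a_n x^n.
y''(x) has coefficient (n+2)(n+1) a_{n+2} at x^n;
-5 x y'(x) has coefficient -5 n a_n at x^n (shift);
-y(x) has coefficient -1 a_n at x^n.
Matching x^n: (n+2)(n+1) a_{n+2} + (-5n - 1) a_n = 0.
Thus a_{n+2} = (5n + 1) / ((n+1)(n+2)) * a_n.

Check with a_0 = 1, a_1 = -2 (apply the recurrence for n = 0, 1, 2, 3): a_0 = 1, a_1 = -2, a_2 = 1/2, a_3 = -2, a_4 = 11/24, a_5 = -8/5.

a_(n+2) = (5n + 1) / ((n+1)(n+2)) * a_n; check: a_0 = 1, a_1 = -2, a_2 = 1/2, a_3 = -2, a_4 = 11/24, a_5 = -8/5


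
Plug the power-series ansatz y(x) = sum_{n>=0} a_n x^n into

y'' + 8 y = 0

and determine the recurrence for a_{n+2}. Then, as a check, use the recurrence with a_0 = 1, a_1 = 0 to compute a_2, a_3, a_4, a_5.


Substitute y = sum_n a_n x^n into y'' + (const) y = 0.
y''(x) = sum_{n>=0} (n+2)(n+1) a_{n+2} x^n.
The ODE becomes sum_n [(n+2)(n+1) a_{n+2} + 8 a_n] x^n = 0.
Setting each coefficient to zero gives the recurrence:
  (n+2)(n+1) a_{n+2} + 8 a_n = 0,
  a_{n+2} = -8 / ((n+1)(n+2)) a_n.

Check with a_0 = 1, a_1 = 0 (apply the recurrence for n = 0, 1, 2, 3): a_0 = 1, a_1 = 0, a_2 = -4, a_3 = 0, a_4 = 8/3, a_5 = 0.

a_{n+2} = -8/((n+1)(n+2)) * a_n; check: a_0 = 1, a_1 = 0, a_2 = -4, a_3 = 0, a_4 = 8/3, a_5 = 0


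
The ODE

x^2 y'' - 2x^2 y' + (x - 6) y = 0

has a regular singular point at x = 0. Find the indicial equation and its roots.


Divide by x^2 to reach normal form y'' + P_1(x) y' + P_2(x) y = 0 with P_1(x) = -2 and P_2(x) = 1/x - 6/x^2.
x = 0 is a singular point because the y-coefficient 1/x - 6/x^2 has a pole at x = 0.
It is a regular singular point because x P_1(x) = p(x) = -2x and x^2 P_2(x) = q(x) = x - 6 are polynomials, hence analytic at x = 0.
p(0) = 0,  q(0) = -6.
Indicial equation: r(r-1) + p(0) r + q(0) = 0, i.e. r^2 + (p(0) - 1) r + q(0) = 0, i.e. r^2 - 1 r - 6 = 0.
Discriminant: (-1)^2 - 4(-6) = 25, so r = (1 ± 5)/2.
Solving: r_1 = 3, r_2 = -2.

indicial: r^2 - 1 r - 6 = 0; roots r_1 = 3, r_2 = -2


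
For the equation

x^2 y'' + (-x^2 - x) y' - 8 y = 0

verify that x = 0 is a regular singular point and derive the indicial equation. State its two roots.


Divide by x^2 to reach normal form y'' + P_1(x) y' + P_2(x) y = 0 with P_1(x) = -1 - 1/x and P_2(x) = -8/x^2.
x = 0 is a singular point because the y'-coefficient -1 - 1/x has a pole at x = 0 and the y-coefficient -8/x^2 has a pole at x = 0.
It is a regular singular point because x P_1(x) = p(x) = -x - 1 and x^2 P_2(x) = q(x) = -8 are polynomials, hence analytic at x = 0.
p(0) = -1,  q(0) = -8.
Indicial equation: r(r-1) + p(0) r + q(0) = 0, i.e. r^2 + (p(0) - 1) r + q(0) = 0, i.e. r^2 - 2 r - 8 = 0.
Discriminant: (-2)^2 - 4(-8) = 36, so r = (2 ± 6)/2.
Solving: r_1 = 4, r_2 = -2.

indicial: r^2 - 2 r - 8 = 0; roots r_1 = 4, r_2 = -2


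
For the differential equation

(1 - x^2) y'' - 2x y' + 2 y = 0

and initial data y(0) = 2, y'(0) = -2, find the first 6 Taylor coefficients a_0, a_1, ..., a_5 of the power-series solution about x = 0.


Ansatz: y(x) = sum_{n>=0} a_n x^n, so y'(x) = sum_{n>=1} n a_n x^(n-1) and y''(x) = sum_{n>=2} n(n-1) a_n x^(n-2).
Substitute into P(x) y'' + Q(x) y' + R(x) y = 0 with P(x) = 1 - x^2, Q(x) = -2x, R(x) = 2, and match powers of x.
Initial conditions: a_0 = 2, a_1 = -2.
Setting the coefficient of each power of x to zero and solving order by order (substituting the coefficients already found):
  x^0: 2 a_2 + 2 a_0 = 0  ->  2 a_2 = -2 a_0 = -4  ->  a_2 = -2
  x^1: 6 a_3 = 0  ->  a_3 = 0
  x^2: 12 a_4 - 4 a_2 = 0  ->  12 a_4 = 4 a_2 = -8  ->  a_4 = -2/3
  x^3: 20 a_5 - 10 a_3 = 0  ->  20 a_5 = 10 a_3 = 0  ->  a_5 = 0
Truncated series: y(x) = 2 - 2 x - 2 x^2 - (2/3) x^4 + O(x^6).

a_0 = 2; a_1 = -2; a_2 = -2; a_3 = 0; a_4 = -2/3; a_5 = 0


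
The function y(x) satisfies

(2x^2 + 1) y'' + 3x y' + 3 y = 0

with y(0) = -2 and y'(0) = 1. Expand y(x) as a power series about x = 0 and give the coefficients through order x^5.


Ansatz: y(x) = sum_{n>=0} a_n x^n, so y'(x) = sum_{n>=1} n a_n x^(n-1) and y''(x) = sum_{n>=2} n(n-1) a_n x^(n-2).
Substitute into P(x) y'' + Q(x) y' + R(x) y = 0 with P(x) = 2x^2 + 1, Q(x) = 3x, R(x) = 3, and match powers of x.
Initial conditions: a_0 = -2, a_1 = 1.
Setting the coefficient of each power of x to zero and solving order by order (substituting the coefficients already found):
  x^0: 2 a_2 + 3 a_0 = 0  ->  2 a_2 = -3 a_0 = 6  ->  a_2 = 3
  x^1: 6 a_3 + 6 a_1 = 0  ->  6 a_3 = -6 a_1 = -6  ->  a_3 = -1
  x^2: 12 a_4 + 13 a_2 = 0  ->  12 a_4 = -13 a_2 = -39  ->  a_4 = -13/4
  x^3: 20 a_5 + 24 a_3 = 0  ->  20 a_5 = -24 a_3 = 24  ->  a_5 = 6/5
Truncated series: y(x) = -2 + x + 3 x^2 - x^3 - (13/4) x^4 + (6/5) x^5 + O(x^6).

a_0 = -2; a_1 = 1; a_2 = 3; a_3 = -1; a_4 = -13/4; a_5 = 6/5


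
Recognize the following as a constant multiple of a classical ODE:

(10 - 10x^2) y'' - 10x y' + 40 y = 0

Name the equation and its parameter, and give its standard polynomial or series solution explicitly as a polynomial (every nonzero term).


All three coefficients share the factor 10; dividing through by 10 gives  (1 - x^2) y'' - x y' + 4 y = 0.
This matches the Chebyshev equation (1 - x^2) y'' - x y' + n^2 y = 0 (note the -x y' term, not -2x y') with n^2 = 4, so n = 2; the polynomial solution is T_2(x).
With y = sum_k a_k x^k, matching x^k gives (k+2)(k+1) a_{k+2} = (k^2 - n^2) a_k = (k - 2)(k + 2) a_k. The right side vanishes at k = 2, so the series with the parity of 2 terminates at degree 2.
Standard normalization: leading coefficient of T_n is 2^(n-1), so a_2 = 2^1 = 2. Work downward with a_k = (k+1)(k+2) a_{k+2} / ((k - 2)(k + 2)):
  a_0 = (1)(2)(2) / ((0 - 2)(0 + 2)) = 4/(-4) = -1
Hence T_2(x) = 2 x^2 - 1.

T_2(x); series = 2 x^2 - 1


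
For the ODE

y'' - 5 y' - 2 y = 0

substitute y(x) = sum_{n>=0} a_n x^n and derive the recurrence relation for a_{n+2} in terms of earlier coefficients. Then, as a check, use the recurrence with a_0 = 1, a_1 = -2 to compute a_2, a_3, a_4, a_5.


Substitute y = sum_n a_n x^n.
y''(x) has coefficient (n+2)(n+1) a_{n+2} at x^n;
-5 y'(x) has coefficient -5 (n+1) a_{n+1} at x^n;
-2 y(x) has coefficient -2 a_n at x^n.
Matching x^n: (n+2)(n+1) a_{n+2} - 5 (n+1) a_{n+1} - 2 a_n = 0.
Thus a_{n+2} = [5 (n+1) a_{n+1} + 2 a_n] / ((n+1)(n+2)).

Check with a_0 = 1, a_1 = -2 (apply the recurrence for n = 0, 1, 2, 3): a_0 = 1, a_1 = -2, a_2 = -4, a_3 = -22/3, a_4 = -59/6, a_5 = -317/30.

a_(n+2) = [5 (n+1) a_(n+1) + 2 a_n] / ((n+1)(n+2)); check: a_0 = 1, a_1 = -2, a_2 = -4, a_3 = -22/3, a_4 = -59/6, a_5 = -317/30


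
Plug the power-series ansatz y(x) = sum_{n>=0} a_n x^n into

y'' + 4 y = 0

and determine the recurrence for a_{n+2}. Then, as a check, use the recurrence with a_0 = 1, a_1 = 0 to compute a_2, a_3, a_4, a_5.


Substitute y = sum_n a_n x^n into y'' + (const) y = 0.
y''(x) = sum_{n>=0} (n+2)(n+1) a_{n+2} x^n.
The ODE becomes sum_n [(n+2)(n+1) a_{n+2} + 4 a_n] x^n = 0.
Setting each coefficient to zero gives the recurrence:
  (n+2)(n+1) a_{n+2} + 4 a_n = 0,
  a_{n+2} = -4 / ((n+1)(n+2)) a_n.

Check with a_0 = 1, a_1 = 0 (apply the recurrence for n = 0, 1, 2, 3): a_0 = 1, a_1 = 0, a_2 = -2, a_3 = 0, a_4 = 2/3, a_5 = 0.

a_{n+2} = -4/((n+1)(n+2)) * a_n; check: a_0 = 1, a_1 = 0, a_2 = -2, a_3 = 0, a_4 = 2/3, a_5 = 0


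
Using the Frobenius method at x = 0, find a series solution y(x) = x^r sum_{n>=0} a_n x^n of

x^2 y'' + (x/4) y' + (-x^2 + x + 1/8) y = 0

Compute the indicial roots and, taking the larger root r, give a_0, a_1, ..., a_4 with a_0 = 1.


Write in Frobenius form y'' + (p(x)/x) y' + (q(x)/x^2) y = 0:
  p(x) = 1/4,  q(x) = -x^2 + x + 1/8.
Indicial equation: r(r-1) + (1/4) r + (1/8) = 0 -> roots r_1 = 1/2, r_2 = 1/4.
Take r = r_1 = 1/2. Let y(x) = x^r sum_{n>=0} a_n x^n with a_0 = 1.
Substitute y = x^r sum a_n x^n and match x^{r+n}. The recurrence is
  D(n) a_n + 1 a_{n-1} - 1 a_{n-2} = 0,  where D(n) = (r+n)(r+n-1) + (1/4)(r+n) + (1/8).
  a_n = [-1 a_{n-1} + 1 a_{n-2}] / D(n).
Since the indicial polynomial factors as (r - r_1)(r - r_2), D(n) = (r_1 + n - r_1)(r_1 + n - r_2) = n(n + 1/4).
Evaluating step by step (a_0 = 1):
  n = 1: D(1) = 1(1 + 1/4) = 5/4; numerator = -1(1) = -1; a_1 = (-1)/(5/4) = -4/5
  n = 2: D(2) = 2(2 + 1/4) = 9/2; numerator = -1(-4/5) + 1(1) = 9/5; a_2 = (9/5)/(9/2) = 2/5
  n = 3: D(3) = 3(3 + 1/4) = 39/4; numerator = -1(2/5) + 1(-4/5) = -6/5; a_3 = (-6/5)/(39/4) = -8/65
  n = 4: D(4) = 4(4 + 1/4) = 17; numerator = -1(-8/65) + 1(2/5) = 34/65; a_4 = (34/65)/(17) = 2/65

r = 1/2; a_0 = 1; a_1 = -4/5; a_2 = 2/5; a_3 = -8/65; a_4 = 2/65


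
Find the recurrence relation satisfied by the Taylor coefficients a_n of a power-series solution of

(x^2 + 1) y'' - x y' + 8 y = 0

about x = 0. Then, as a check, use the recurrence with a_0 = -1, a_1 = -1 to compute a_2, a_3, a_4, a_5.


Substitute y = sum_n a_n x^n.
(1 + 1 x^2) y'' contributes (n+2)(n+1) a_{n+2} + n(n-1) a_n at x^n.
-x y'(x) contributes -n a_n at x^n.
8 y(x) contributes 8 a_n at x^n.
Matching x^n: (n+2)(n+1) a_{n+2} + (n(n-1) - n + 8) a_n = 0.
Thus a_{n+2} = (-n(n-1) + n - 8) / ((n+1)(n+2)) * a_n.

Check with a_0 = -1, a_1 = -1 (apply the recurrence for n = 0, 1, 2, 3): a_0 = -1, a_1 = -1, a_2 = 4, a_3 = 7/6, a_4 = -8/3, a_5 = -77/120.

a_(n+2) = (-n(n-1) + n - 8) / ((n+1)(n+2)) * a_n; check: a_0 = -1, a_1 = -1, a_2 = 4, a_3 = 7/6, a_4 = -8/3, a_5 = -77/120


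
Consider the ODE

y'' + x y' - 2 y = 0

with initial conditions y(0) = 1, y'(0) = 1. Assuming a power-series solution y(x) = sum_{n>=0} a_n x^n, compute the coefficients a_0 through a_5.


Ansatz: y(x) = sum_{n>=0} a_n x^n, so y'(x) = sum_{n>=1} n a_n x^(n-1) and y''(x) = sum_{n>=2} n(n-1) a_n x^(n-2).
Substitute into P(x) y'' + Q(x) y' + R(x) y = 0 with P(x) = 1, Q(x) = x, R(x) = -2, and match powers of x.
Initial conditions: a_0 = 1, a_1 = 1.
Setting the coefficient of each power of x to zero and solving order by order (substituting the coefficients already found):
  x^0: 2 a_2 - 2 a_0 = 0  ->  2 a_2 = 2 a_0 = 2  ->  a_2 = 1
  x^1: 6 a_3 - a_1 = 0  ->  6 a_3 = a_1 = 1  ->  a_3 = 1/6
  x^2: 12 a_4 = 0  ->  a_4 = 0
  x^3: 20 a_5 + a_3 = 0  ->  20 a_5 = -a_3 = -1/6  ->  a_5 = -1/120
Truncated series: y(x) = 1 + x + x^2 + (1/6) x^3 - (1/120) x^5 + O(x^6).

a_0 = 1; a_1 = 1; a_2 = 1; a_3 = 1/6; a_4 = 0; a_5 = -1/120


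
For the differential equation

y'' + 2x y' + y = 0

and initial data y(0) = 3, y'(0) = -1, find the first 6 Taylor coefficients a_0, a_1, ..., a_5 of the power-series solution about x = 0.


Ansatz: y(x) = sum_{n>=0} a_n x^n, so y'(x) = sum_{n>=1} n a_n x^(n-1) and y''(x) = sum_{n>=2} n(n-1) a_n x^(n-2).
Substitute into P(x) y'' + Q(x) y' + R(x) y = 0 with P(x) = 1, Q(x) = 2x, R(x) = 1, and match powers of x.
Initial conditions: a_0 = 3, a_1 = -1.
Setting the coefficient of each power of x to zero and solving order by order (substituting the coefficients already found):
  x^0: 2 a_2 + a_0 = 0  ->  2 a_2 = -a_0 = -3  ->  a_2 = -3/2
  x^1: 6 a_3 + 3 a_1 = 0  ->  6 a_3 = -3 a_1 = 3  ->  a_3 = 1/2
  x^2: 12 a_4 + 5 a_2 = 0  ->  12 a_4 = -5 a_2 = 15/2  ->  a_4 = 5/8
  x^3: 20 a_5 + 7 a_3 = 0  ->  20 a_5 = -7 a_3 = -7/2  ->  a_5 = -7/40
Truncated series: y(x) = 3 - x - (3/2) x^2 + (1/2) x^3 + (5/8) x^4 - (7/40) x^5 + O(x^6).

a_0 = 3; a_1 = -1; a_2 = -3/2; a_3 = 1/2; a_4 = 5/8; a_5 = -7/40


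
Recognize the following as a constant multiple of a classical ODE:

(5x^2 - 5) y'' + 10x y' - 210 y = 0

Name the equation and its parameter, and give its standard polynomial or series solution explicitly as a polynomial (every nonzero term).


All three coefficients share the factor -5; dividing through by -5 gives  (1 - x^2) y'' - 2x y' + 42 y = 0.
This matches the Legendre equation (1 - x^2) y'' - 2x y' + n(n+1) y = 0 (note the -2x y' term) with n(n+1) = 42, so n = 6; the polynomial solution is P_6(x).
With y = sum_k a_k x^k, matching x^k gives (k+2)(k+1) a_{k+2} = [k(k+1) - n(n+1)] a_k = (k - 6)(k + 7) a_k. The right side vanishes at k = 6, so the series with the parity of 6 terminates at degree 6.
Standard normalization (P_n(1) = 1): leading coefficient (2n)!/(2^n (n!)^2) = 479001600/(64*518400) = 231/16, so a_6 = 231/16. Work downward with a_k = (k+1)(k+2) a_{k+2} / ((k - 6)(k + 7)):
  a_4 = (5)(6)(231/16) / ((4 - 6)(4 + 7)) = (3465/8)/(-22) = -315/16
  a_2 = (3)(4)(-315/16) / ((2 - 6)(2 + 7)) = (-945/4)/(-36) = 105/16
  a_0 = (1)(2)(105/16) / ((0 - 6)(0 + 7)) = (105/8)/(-42) = -5/16
Hence P_6(x) = 231 x^6/16 - 315 x^4/16 + 105 x^2/16 - 5/16.

P_6(x); series = 231 x^6/16 - 315 x^4/16 + 105 x^2/16 - 5/16


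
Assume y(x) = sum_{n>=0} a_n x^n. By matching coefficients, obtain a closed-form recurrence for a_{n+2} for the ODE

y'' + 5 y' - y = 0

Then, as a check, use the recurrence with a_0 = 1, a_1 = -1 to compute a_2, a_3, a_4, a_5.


Substitute y = sum_n a_n x^n.
y''(x) has coefficient (n+2)(n+1) a_{n+2} at x^n;
5 y'(x) has coefficient 5 (n+1) a_{n+1} at x^n;
-y(x) has coefficient -1 a_n at x^n.
Matching x^n: (n+2)(n+1) a_{n+2} + 5 (n+1) a_{n+1} - 1 a_n = 0.
Thus a_{n+2} = [-5 (n+1) a_{n+1} + 1 a_n] / ((n+1)(n+2)).

Check with a_0 = 1, a_1 = -1 (apply the recurrence for n = 0, 1, 2, 3): a_0 = 1, a_1 = -1, a_2 = 3, a_3 = -31/6, a_4 = 161/24, a_5 = -209/30.

a_(n+2) = [-5 (n+1) a_(n+1) + 1 a_n] / ((n+1)(n+2)); check: a_0 = 1, a_1 = -1, a_2 = 3, a_3 = -31/6, a_4 = 161/24, a_5 = -209/30


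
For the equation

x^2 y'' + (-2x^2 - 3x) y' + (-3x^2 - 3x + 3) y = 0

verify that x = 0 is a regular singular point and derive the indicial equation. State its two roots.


Divide by x^2 to reach normal form y'' + P_1(x) y' + P_2(x) y = 0 with P_1(x) = -2 - 3/x and P_2(x) = -3 - 3/x + 3/x^2.
x = 0 is a singular point because the y'-coefficient -2 - 3/x has a pole at x = 0 and the y-coefficient -3 - 3/x + 3/x^2 has a pole at x = 0.
It is a regular singular point because x P_1(x) = p(x) = -2x - 3 and x^2 P_2(x) = q(x) = -3x^2 - 3x + 3 are polynomials, hence analytic at x = 0.
p(0) = -3,  q(0) = 3.
Indicial equation: r(r-1) + p(0) r + q(0) = 0, i.e. r^2 + (p(0) - 1) r + q(0) = 0, i.e. r^2 - 4 r + 3 = 0.
Discriminant: (-4)^2 - 4(3) = 4, so r = (4 ± 2)/2.
Solving: r_1 = 3, r_2 = 1.

indicial: r^2 - 4 r + 3 = 0; roots r_1 = 3, r_2 = 1


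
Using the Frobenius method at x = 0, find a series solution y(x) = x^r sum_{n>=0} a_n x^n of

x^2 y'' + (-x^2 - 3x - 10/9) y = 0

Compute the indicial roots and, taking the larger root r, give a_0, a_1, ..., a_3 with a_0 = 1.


Write in Frobenius form y'' + (p(x)/x) y' + (q(x)/x^2) y = 0:
  p(x) = 0,  q(x) = -x^2 - 3x - 10/9.
Indicial equation: r(r-1) + (0) r + (-10/9) = 0 -> roots r_1 = 5/3, r_2 = -2/3.
Take r = r_1 = 5/3. Let y(x) = x^r sum_{n>=0} a_n x^n with a_0 = 1.
Substitute y = x^r sum a_n x^n and match x^{r+n}. The recurrence is
  D(n) a_n - 3 a_{n-1} - 1 a_{n-2} = 0,  where D(n) = (r+n)(r+n-1) + (0)(r+n) + (-10/9).
  a_n = [3 a_{n-1} + 1 a_{n-2}] / D(n).
Since the indicial polynomial factors as (r - r_1)(r - r_2), D(n) = (r_1 + n - r_1)(r_1 + n - r_2) = n(n + 7/3).
Evaluating step by step (a_0 = 1):
  n = 1: D(1) = 1(1 + 7/3) = 10/3; numerator = 3(1) = 3; a_1 = (3)/(10/3) = 9/10
  n = 2: D(2) = 2(2 + 7/3) = 26/3; numerator = 3(9/10) + 1(1) = 37/10; a_2 = (37/10)/(26/3) = 111/260
  n = 3: D(3) = 3(3 + 7/3) = 16; numerator = 3(111/260) + 1(9/10) = 567/260; a_3 = (567/260)/(16) = 567/4160

r = 5/3; a_0 = 1; a_1 = 9/10; a_2 = 111/260; a_3 = 567/4160


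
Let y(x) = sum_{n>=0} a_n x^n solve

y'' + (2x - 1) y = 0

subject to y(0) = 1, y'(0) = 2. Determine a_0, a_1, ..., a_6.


Ansatz: y(x) = sum_{n>=0} a_n x^n, so y'(x) = sum_{n>=1} n a_n x^(n-1) and y''(x) = sum_{n>=2} n(n-1) a_n x^(n-2).
Substitute into P(x) y'' + Q(x) y' + R(x) y = 0 with P(x) = 1, Q(x) = 0, R(x) = 2x - 1, and match powers of x.
Initial conditions: a_0 = 1, a_1 = 2.
Setting the coefficient of each power of x to zero and solving order by order (substituting the coefficients already found):
  x^0: 2 a_2 - a_0 = 0  ->  2 a_2 = a_0 = 1  ->  a_2 = 1/2
  x^1: 6 a_3 - a_1 + 2 a_0 = 0  ->  6 a_3 = a_1 - 2 a_0 = 0  ->  a_3 = 0
  x^2: 12 a_4 - a_2 + 2 a_1 = 0  ->  12 a_4 = a_2 - 2 a_1 = -7/2  ->  a_4 = -7/24
  x^3: 20 a_5 - a_3 + 2 a_2 = 0  ->  20 a_5 = a_3 - 2 a_2 = -1  ->  a_5 = -1/20
  x^4: 30 a_6 - a_4 + 2 a_3 = 0  ->  30 a_6 = a_4 - 2 a_3 = -7/24  ->  a_6 = -7/720
Truncated series: y(x) = 1 + 2 x + (1/2) x^2 - (7/24) x^4 - (1/20) x^5 - (7/720) x^6 + O(x^7).

a_0 = 1; a_1 = 2; a_2 = 1/2; a_3 = 0; a_4 = -7/24; a_5 = -1/20; a_6 = -7/720


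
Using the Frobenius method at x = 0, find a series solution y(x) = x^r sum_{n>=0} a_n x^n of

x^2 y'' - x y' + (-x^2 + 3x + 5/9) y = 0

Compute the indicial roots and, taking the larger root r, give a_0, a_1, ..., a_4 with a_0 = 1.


Write in Frobenius form y'' + (p(x)/x) y' + (q(x)/x^2) y = 0:
  p(x) = -1,  q(x) = -x^2 + 3x + 5/9.
Indicial equation: r(r-1) + (-1) r + (5/9) = 0 -> roots r_1 = 5/3, r_2 = 1/3.
Take r = r_1 = 5/3. Let y(x) = x^r sum_{n>=0} a_n x^n with a_0 = 1.
Substitute y = x^r sum a_n x^n and match x^{r+n}. The recurrence is
  D(n) a_n + 3 a_{n-1} - 1 a_{n-2} = 0,  where D(n) = (r+n)(r+n-1) + (-1)(r+n) + (5/9).
  a_n = [-3 a_{n-1} + 1 a_{n-2}] / D(n).
Since the indicial polynomial factors as (r - r_1)(r - r_2), D(n) = (r_1 + n - r_1)(r_1 + n - r_2) = n(n + 4/3).
Evaluating step by step (a_0 = 1):
  n = 1: D(1) = 1(1 + 4/3) = 7/3; numerator = -3(1) = -3; a_1 = (-3)/(7/3) = -9/7
  n = 2: D(2) = 2(2 + 4/3) = 20/3; numerator = -3(-9/7) + 1(1) = 34/7; a_2 = (34/7)/(20/3) = 51/70
  n = 3: D(3) = 3(3 + 4/3) = 13; numerator = -3(51/70) + 1(-9/7) = -243/70; a_3 = (-243/70)/(13) = -243/910
  n = 4: D(4) = 4(4 + 4/3) = 64/3; numerator = -3(-243/910) + 1(51/70) = 696/455; a_4 = (696/455)/(64/3) = 261/3640

r = 5/3; a_0 = 1; a_1 = -9/7; a_2 = 51/70; a_3 = -243/910; a_4 = 261/3640


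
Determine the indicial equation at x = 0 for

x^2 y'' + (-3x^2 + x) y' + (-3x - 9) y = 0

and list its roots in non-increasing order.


Divide by x^2 to reach normal form y'' + P_1(x) y' + P_2(x) y = 0 with P_1(x) = -3 + 1/x and P_2(x) = -3/x - 9/x^2.
x = 0 is a singular point because the y'-coefficient -3 + 1/x has a pole at x = 0 and the y-coefficient -3/x - 9/x^2 has a pole at x = 0.
It is a regular singular point because x P_1(x) = p(x) = 1 - 3x and x^2 P_2(x) = q(x) = -3x - 9 are polynomials, hence analytic at x = 0.
p(0) = 1,  q(0) = -9.
Indicial equation: r(r-1) + p(0) r + q(0) = 0, i.e. r^2 + (p(0) - 1) r + q(0) = 0, i.e. r^2 - 9 = 0.
Discriminant: (0)^2 - 4(-9) = 36, so r = (0 ± 6)/2.
Solving: r_1 = 3, r_2 = -3.

indicial: r^2 - 9 = 0; roots r_1 = 3, r_2 = -3


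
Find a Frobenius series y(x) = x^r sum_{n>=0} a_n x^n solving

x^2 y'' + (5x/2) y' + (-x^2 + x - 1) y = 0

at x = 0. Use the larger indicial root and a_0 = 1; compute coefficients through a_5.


Write in Frobenius form y'' + (p(x)/x) y' + (q(x)/x^2) y = 0:
  p(x) = 5/2,  q(x) = -x^2 + x - 1.
Indicial equation: r(r-1) + (5/2) r + (-1) = 0 -> roots r_1 = 1/2, r_2 = -2.
Take r = r_1 = 1/2. Let y(x) = x^r sum_{n>=0} a_n x^n with a_0 = 1.
Substitute y = x^r sum a_n x^n and match x^{r+n}. The recurrence is
  D(n) a_n + 1 a_{n-1} - 1 a_{n-2} = 0,  where D(n) = (r+n)(r+n-1) + (5/2)(r+n) + (-1).
  a_n = [-1 a_{n-1} + 1 a_{n-2}] / D(n).
Since the indicial polynomial factors as (r - r_1)(r - r_2), D(n) = (r_1 + n - r_1)(r_1 + n - r_2) = n(n + 5/2).
Evaluating step by step (a_0 = 1):
  n = 1: D(1) = 1(1 + 5/2) = 7/2; numerator = -1(1) = -1; a_1 = (-1)/(7/2) = -2/7
  n = 2: D(2) = 2(2 + 5/2) = 9; numerator = -1(-2/7) + 1(1) = 9/7; a_2 = (9/7)/(9) = 1/7
  n = 3: D(3) = 3(3 + 5/2) = 33/2; numerator = -1(1/7) + 1(-2/7) = -3/7; a_3 = (-3/7)/(33/2) = -2/77
  n = 4: D(4) = 4(4 + 5/2) = 26; numerator = -1(-2/77) + 1(1/7) = 13/77; a_4 = (13/77)/(26) = 1/154
  n = 5: D(5) = 5(5 + 5/2) = 75/2; numerator = -1(1/154) + 1(-2/77) = -5/154; a_5 = (-5/154)/(75/2) = -1/1155

r = 1/2; a_0 = 1; a_1 = -2/7; a_2 = 1/7; a_3 = -2/77; a_4 = 1/154; a_5 = -1/1155


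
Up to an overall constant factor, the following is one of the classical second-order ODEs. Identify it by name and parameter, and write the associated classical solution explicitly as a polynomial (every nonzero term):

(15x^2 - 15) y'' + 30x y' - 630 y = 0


All three coefficients share the factor -15; dividing through by -15 gives  (1 - x^2) y'' - 2x y' + 42 y = 0.
This matches the Legendre equation (1 - x^2) y'' - 2x y' + n(n+1) y = 0 (note the -2x y' term) with n(n+1) = 42, so n = 6; the polynomial solution is P_6(x).
With y = sum_k a_k x^k, matching x^k gives (k+2)(k+1) a_{k+2} = [k(k+1) - n(n+1)] a_k = (k - 6)(k + 7) a_k. The right side vanishes at k = 6, so the series with the parity of 6 terminates at degree 6.
Standard normalization (P_n(1) = 1): leading coefficient (2n)!/(2^n (n!)^2) = 479001600/(64*518400) = 231/16, so a_6 = 231/16. Work downward with a_k = (k+1)(k+2) a_{k+2} / ((k - 6)(k + 7)):
  a_4 = (5)(6)(231/16) / ((4 - 6)(4 + 7)) = (3465/8)/(-22) = -315/16
  a_2 = (3)(4)(-315/16) / ((2 - 6)(2 + 7)) = (-945/4)/(-36) = 105/16
  a_0 = (1)(2)(105/16) / ((0 - 6)(0 + 7)) = (105/8)/(-42) = -5/16
Hence P_6(x) = 231 x^6/16 - 315 x^4/16 + 105 x^2/16 - 5/16.

P_6(x); series = 231 x^6/16 - 315 x^4/16 + 105 x^2/16 - 5/16


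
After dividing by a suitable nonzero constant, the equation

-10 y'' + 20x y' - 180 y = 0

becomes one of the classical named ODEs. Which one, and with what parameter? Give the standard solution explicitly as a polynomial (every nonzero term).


All three coefficients share the factor -10; dividing through by -10 gives  y'' - 2x y' + 18 y = 0.
This matches the Hermite equation y'' - 2x y' + 2n y = 0 with 2n = 18, so n = 9; the polynomial solution is H_9(x).
With y = sum_k a_k x^k, matching x^k gives (k+2)(k+1) a_{k+2} = 2(k - n) a_k = 2(k - 9) a_k. The right side vanishes at k = 9, so the series with the parity of 9 terminates at degree 9.
Standard normalization: leading coefficient of H_n is 2^n, so a_9 = 2^9 = 512. Work downward with a_k = (k+1)(k+2) a_{k+2} / (2(k - n)):
  a_7 = (8)(9)(512) / (2(7 - 9)) = 36864/(-4) = -9216
  a_5 = (6)(7)(-9216) / (2(5 - 9)) = -387072/(-8) = 48384
  a_3 = (4)(5)(48384) / (2(3 - 9)) = 967680/(-12) = -80640
  a_1 = (2)(3)(-80640) / (2(1 - 9)) = -483840/(-16) = 30240
Hence H_9(x) = 512 x^9 - 9216 x^7 + 48384 x^5 - 80640 x^3 + 30240 x.

H_9(x); series = 512 x^9 - 9216 x^7 + 48384 x^5 - 80640 x^3 + 30240 x


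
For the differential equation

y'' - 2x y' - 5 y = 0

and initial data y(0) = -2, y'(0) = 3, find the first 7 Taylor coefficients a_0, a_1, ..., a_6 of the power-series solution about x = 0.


Ansatz: y(x) = sum_{n>=0} a_n x^n, so y'(x) = sum_{n>=1} n a_n x^(n-1) and y''(x) = sum_{n>=2} n(n-1) a_n x^(n-2).
Substitute into P(x) y'' + Q(x) y' + R(x) y = 0 with P(x) = 1, Q(x) = -2x, R(x) = -5, and match powers of x.
Initial conditions: a_0 = -2, a_1 = 3.
Setting the coefficient of each power of x to zero and solving order by order (substituting the coefficients already found):
  x^0: 2 a_2 - 5 a_0 = 0  ->  2 a_2 = 5 a_0 = -10  ->  a_2 = -5
  x^1: 6 a_3 - 7 a_1 = 0  ->  6 a_3 = 7 a_1 = 21  ->  a_3 = 7/2
  x^2: 12 a_4 - 9 a_2 = 0  ->  12 a_4 = 9 a_2 = -45  ->  a_4 = -15/4
  x^3: 20 a_5 - 11 a_3 = 0  ->  20 a_5 = 11 a_3 = 77/2  ->  a_5 = 77/40
  x^4: 30 a_6 - 13 a_4 = 0  ->  30 a_6 = 13 a_4 = -195/4  ->  a_6 = -13/8
Truncated series: y(x) = -2 + 3 x - 5 x^2 + (7/2) x^3 - (15/4) x^4 + (77/40) x^5 - (13/8) x^6 + O(x^7).

a_0 = -2; a_1 = 3; a_2 = -5; a_3 = 7/2; a_4 = -15/4; a_5 = 77/40; a_6 = -13/8


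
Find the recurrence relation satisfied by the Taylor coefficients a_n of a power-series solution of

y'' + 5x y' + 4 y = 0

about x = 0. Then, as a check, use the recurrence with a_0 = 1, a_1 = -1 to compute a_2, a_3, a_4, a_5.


Substitute y = sum_n a_n x^n.
y''(x) has coefficient (n+2)(n+1) a_{n+2} at x^n;
5 x y'(x) has coefficient 5 n a_n at x^n (shift);
4 y(x) has coefficient 4 a_n at x^n.
Matching x^n: (n+2)(n+1) a_{n+2} + (5n + 4) a_n = 0.
Thus a_{n+2} = (-5n - 4) / ((n+1)(n+2)) * a_n.

Check with a_0 = 1, a_1 = -1 (apply the recurrence for n = 0, 1, 2, 3): a_0 = 1, a_1 = -1, a_2 = -2, a_3 = 3/2, a_4 = 7/3, a_5 = -57/40.

a_(n+2) = (-5n - 4) / ((n+1)(n+2)) * a_n; check: a_0 = 1, a_1 = -1, a_2 = -2, a_3 = 3/2, a_4 = 7/3, a_5 = -57/40


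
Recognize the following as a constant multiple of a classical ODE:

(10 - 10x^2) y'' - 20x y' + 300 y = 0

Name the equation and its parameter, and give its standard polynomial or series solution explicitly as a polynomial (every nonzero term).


All three coefficients share the factor 10; dividing through by 10 gives  (1 - x^2) y'' - 2x y' + 30 y = 0.
This matches the Legendre equation (1 - x^2) y'' - 2x y' + n(n+1) y = 0 (note the -2x y' term) with n(n+1) = 30, so n = 5; the polynomial solution is P_5(x).
With y = sum_k a_k x^k, matching x^k gives (k+2)(k+1) a_{k+2} = [k(k+1) - n(n+1)] a_k = (k - 5)(k + 6) a_k. The right side vanishes at k = 5, so the series with the parity of 5 terminates at degree 5.
Standard normalization (P_n(1) = 1): leading coefficient (2n)!/(2^n (n!)^2) = 3628800/(32*14400) = 63/8, so a_5 = 63/8. Work downward with a_k = (k+1)(k+2) a_{k+2} / ((k - 5)(k + 6)):
  a_3 = (4)(5)(63/8) / ((3 - 5)(3 + 6)) = (315/2)/(-18) = -35/4
  a_1 = (2)(3)(-35/4) / ((1 - 5)(1 + 6)) = (-105/2)/(-28) = 15/8
Hence P_5(x) = 63 x^5/8 - 35 x^3/4 + 15 x/8.

P_5(x); series = 63 x^5/8 - 35 x^3/4 + 15 x/8


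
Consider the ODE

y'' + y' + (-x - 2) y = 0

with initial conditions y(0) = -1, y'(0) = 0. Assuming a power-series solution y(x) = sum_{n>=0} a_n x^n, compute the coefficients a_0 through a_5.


Ansatz: y(x) = sum_{n>=0} a_n x^n, so y'(x) = sum_{n>=1} n a_n x^(n-1) and y''(x) = sum_{n>=2} n(n-1) a_n x^(n-2).
Substitute into P(x) y'' + Q(x) y' + R(x) y = 0 with P(x) = 1, Q(x) = 1, R(x) = -x - 2, and match powers of x.
Initial conditions: a_0 = -1, a_1 = 0.
Setting the coefficient of each power of x to zero and solving order by order (substituting the coefficients already found):
  x^0: 2 a_2 + a_1 - 2 a_0 = 0  ->  2 a_2 = -a_1 + 2 a_0 = -2  ->  a_2 = -1
  x^1: 6 a_3 + 2 a_2 - 2 a_1 - a_0 = 0  ->  6 a_3 = -2 a_2 + 2 a_1 + a_0 = 1  ->  a_3 = 1/6
  x^2: 12 a_4 + 3 a_3 - 2 a_2 - a_1 = 0  ->  12 a_4 = -3 a_3 + 2 a_2 + a_1 = -5/2  ->  a_4 = -5/24
  x^3: 20 a_5 + 4 a_4 - 2 a_3 - a_2 = 0  ->  20 a_5 = -4 a_4 + 2 a_3 + a_2 = 1/6  ->  a_5 = 1/120
Truncated series: y(x) = -1 - x^2 + (1/6) x^3 - (5/24) x^4 + (1/120) x^5 + O(x^6).

a_0 = -1; a_1 = 0; a_2 = -1; a_3 = 1/6; a_4 = -5/24; a_5 = 1/120


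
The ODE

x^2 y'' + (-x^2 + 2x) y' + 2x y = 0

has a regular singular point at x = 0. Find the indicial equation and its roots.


Divide by x^2 to reach normal form y'' + P_1(x) y' + P_2(x) y = 0 with P_1(x) = -1 + 2/x and P_2(x) = 2/x.
x = 0 is a singular point because the y'-coefficient -1 + 2/x has a pole at x = 0 and the y-coefficient 2/x has a pole at x = 0.
It is a regular singular point because x P_1(x) = p(x) = 2 - x and x^2 P_2(x) = q(x) = 2x are polynomials, hence analytic at x = 0.
p(0) = 2,  q(0) = 0.
Indicial equation: r(r-1) + p(0) r + q(0) = 0, i.e. r^2 + (p(0) - 1) r + q(0) = 0, i.e. r^2 + 1 r = 0.
Discriminant: (1)^2 - 4(0) = 1, so r = (-1 ± 1)/2.
Solving: r_1 = 0, r_2 = -1.

indicial: r^2 + 1 r = 0; roots r_1 = 0, r_2 = -1


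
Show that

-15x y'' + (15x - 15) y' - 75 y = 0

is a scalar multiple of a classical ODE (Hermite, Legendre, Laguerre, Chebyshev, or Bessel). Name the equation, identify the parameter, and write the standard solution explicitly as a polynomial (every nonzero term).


All three coefficients share the factor -15; dividing through by -15 gives  x y'' + (1 - x) y' + 5 y = 0.
This matches the Laguerre equation x y'' + (1 - x) y' + n y = 0 with n = 5; the polynomial solution is L_5(x).
With y = sum_k a_k x^k, matching x^k gives (k+1)k a_{k+1} + (k+1) a_{k+1} - k a_k + n a_k = 0, i.e. (k+1)^2 a_{k+1} = (k - n) a_k = (k - 5) a_k. The right side vanishes at k = 5, so the series terminates at degree 5.
Standard normalization L_n(0) = 1 gives a_0 = 1. Work upward with a_{k+1} = (k - 5) a_k / (k+1)^2:
  a_1 = (0 - 5)(1) / 1^2 = -5/1 = -5
  a_2 = (1 - 5)(-5) / 2^2 = 20/4 = 5
  a_3 = (2 - 5)(5) / 3^2 = -15/9 = -5/3
  a_4 = (3 - 5)(-5/3) / 4^2 = (10/3)/16 = 5/24
  a_5 = (4 - 5)(5/24) / 5^2 = (-5/24)/25 = -1/120
Hence L_5(x) = -x^5/120 + 5 x^4/24 - 5 x^3/3 + 5 x^2 - 5 x + 1.

L_5(x); series = -x^5/120 + 5 x^4/24 - 5 x^3/3 + 5 x^2 - 5 x + 1


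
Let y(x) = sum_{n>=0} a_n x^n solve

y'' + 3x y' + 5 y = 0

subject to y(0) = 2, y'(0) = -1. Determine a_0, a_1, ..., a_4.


Ansatz: y(x) = sum_{n>=0} a_n x^n, so y'(x) = sum_{n>=1} n a_n x^(n-1) and y''(x) = sum_{n>=2} n(n-1) a_n x^(n-2).
Substitute into P(x) y'' + Q(x) y' + R(x) y = 0 with P(x) = 1, Q(x) = 3x, R(x) = 5, and match powers of x.
Initial conditions: a_0 = 2, a_1 = -1.
Setting the coefficient of each power of x to zero and solving order by order (substituting the coefficients already found):
  x^0: 2 a_2 + 5 a_0 = 0  ->  2 a_2 = -5 a_0 = -10  ->  a_2 = -5
  x^1: 6 a_3 + 8 a_1 = 0  ->  6 a_3 = -8 a_1 = 8  ->  a_3 = 4/3
  x^2: 12 a_4 + 11 a_2 = 0  ->  12 a_4 = -11 a_2 = 55  ->  a_4 = 55/12
Truncated series: y(x) = 2 - x - 5 x^2 + (4/3) x^3 + (55/12) x^4 + O(x^5).

a_0 = 2; a_1 = -1; a_2 = -5; a_3 = 4/3; a_4 = 55/12
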